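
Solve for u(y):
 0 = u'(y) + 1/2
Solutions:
 u(y) = C1 - y/2


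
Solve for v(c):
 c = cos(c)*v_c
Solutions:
 v(c) = C1 + Integral(c/cos(c), c)


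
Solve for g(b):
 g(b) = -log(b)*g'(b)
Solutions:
 g(b) = C1*exp(-li(b))


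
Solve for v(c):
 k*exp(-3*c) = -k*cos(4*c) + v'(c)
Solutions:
 v(c) = C1 + k*sin(4*c)/4 - k*exp(-3*c)/3


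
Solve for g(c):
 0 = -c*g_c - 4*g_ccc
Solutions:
 g(c) = C1 + Integral(C2*airyai(-2^(1/3)*c/2) + C3*airybi(-2^(1/3)*c/2), c)


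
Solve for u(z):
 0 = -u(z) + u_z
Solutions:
 u(z) = C1*exp(z)


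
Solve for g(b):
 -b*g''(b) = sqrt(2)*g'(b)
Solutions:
 g(b) = C1 + C2*b^(1 - sqrt(2))


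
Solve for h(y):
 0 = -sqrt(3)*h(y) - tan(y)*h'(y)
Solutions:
 h(y) = C1/sin(y)^(sqrt(3))


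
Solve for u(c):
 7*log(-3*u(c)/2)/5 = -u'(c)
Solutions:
 5*Integral(1/(log(-_y) - log(2) + log(3)), (_y, u(c)))/7 = C1 - c


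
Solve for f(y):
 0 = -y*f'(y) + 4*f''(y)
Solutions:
 f(y) = C1 + C2*erfi(sqrt(2)*y/4)


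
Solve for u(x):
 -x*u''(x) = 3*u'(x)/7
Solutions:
 u(x) = C1 + C2*x^(4/7)


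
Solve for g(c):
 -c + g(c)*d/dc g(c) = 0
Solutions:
 g(c) = -sqrt(C1 + c^2)
 g(c) = sqrt(C1 + c^2)


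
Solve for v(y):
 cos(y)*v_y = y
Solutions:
 v(y) = C1 + Integral(y/cos(y), y)


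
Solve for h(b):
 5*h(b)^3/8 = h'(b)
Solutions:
 h(b) = -2*sqrt(-1/(C1 + 5*b))
 h(b) = 2*sqrt(-1/(C1 + 5*b))


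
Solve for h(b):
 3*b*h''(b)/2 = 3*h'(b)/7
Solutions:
 h(b) = C1 + C2*b^(9/7)


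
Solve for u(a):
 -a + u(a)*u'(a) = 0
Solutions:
 u(a) = -sqrt(C1 + a^2)
 u(a) = sqrt(C1 + a^2)


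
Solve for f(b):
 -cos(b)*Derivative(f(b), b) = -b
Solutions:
 f(b) = C1 + Integral(b/cos(b), b)


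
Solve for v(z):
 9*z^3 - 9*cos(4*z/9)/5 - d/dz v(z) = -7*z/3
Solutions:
 v(z) = C1 + 9*z^4/4 + 7*z^2/6 - 81*sin(4*z/9)/20


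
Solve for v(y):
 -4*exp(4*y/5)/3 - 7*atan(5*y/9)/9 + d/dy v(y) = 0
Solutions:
 v(y) = C1 + 7*y*atan(5*y/9)/9 + 5*exp(4*y/5)/3 - 7*log(25*y^2 + 81)/10


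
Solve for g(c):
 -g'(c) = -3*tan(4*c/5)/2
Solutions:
 g(c) = C1 - 15*log(cos(4*c/5))/8


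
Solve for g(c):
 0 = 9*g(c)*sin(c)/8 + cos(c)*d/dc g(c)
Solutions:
 g(c) = C1*cos(c)^(9/8)


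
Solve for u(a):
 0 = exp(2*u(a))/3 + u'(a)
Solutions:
 u(a) = log(-sqrt(1/(C1 + a))) - log(2) + log(6)/2
 u(a) = log(1/(C1 + a))/2 - log(2) + log(6)/2


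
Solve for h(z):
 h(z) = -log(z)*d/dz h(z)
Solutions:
 h(z) = C1*exp(-li(z))


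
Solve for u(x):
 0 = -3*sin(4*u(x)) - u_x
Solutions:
 u(x) = -acos((-C1 - exp(24*x))/(C1 - exp(24*x)))/4 + pi/2
 u(x) = acos((-C1 - exp(24*x))/(C1 - exp(24*x)))/4


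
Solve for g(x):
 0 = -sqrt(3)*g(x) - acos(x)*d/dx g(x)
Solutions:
 g(x) = C1*exp(-sqrt(3)*Integral(1/acos(x), x))


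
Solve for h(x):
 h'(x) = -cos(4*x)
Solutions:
 h(x) = C1 - sin(4*x)/4


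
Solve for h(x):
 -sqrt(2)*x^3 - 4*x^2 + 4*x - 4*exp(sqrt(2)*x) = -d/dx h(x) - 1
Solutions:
 h(x) = C1 + sqrt(2)*x^4/4 + 4*x^3/3 - 2*x^2 - x + 2*sqrt(2)*exp(sqrt(2)*x)


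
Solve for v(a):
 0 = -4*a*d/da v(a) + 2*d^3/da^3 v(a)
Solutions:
 v(a) = C1 + Integral(C2*airyai(2^(1/3)*a) + C3*airybi(2^(1/3)*a), a)


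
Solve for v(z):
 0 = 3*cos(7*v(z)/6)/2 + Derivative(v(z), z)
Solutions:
 3*z/2 - 3*log(sin(7*v(z)/6) - 1)/7 + 3*log(sin(7*v(z)/6) + 1)/7 = C1


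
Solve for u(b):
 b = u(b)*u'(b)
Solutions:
 u(b) = -sqrt(C1 + b^2)
 u(b) = sqrt(C1 + b^2)


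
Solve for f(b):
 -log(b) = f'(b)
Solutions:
 f(b) = C1 - b*log(b) + b


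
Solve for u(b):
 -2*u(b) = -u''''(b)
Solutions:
 u(b) = C1*exp(-2^(1/4)*b) + C2*exp(2^(1/4)*b) + C3*sin(2^(1/4)*b) + C4*cos(2^(1/4)*b)


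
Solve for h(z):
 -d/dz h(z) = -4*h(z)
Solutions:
 h(z) = C1*exp(4*z)


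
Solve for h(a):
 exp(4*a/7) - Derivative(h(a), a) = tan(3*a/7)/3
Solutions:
 h(a) = C1 + 7*exp(4*a/7)/4 + 7*log(cos(3*a/7))/9


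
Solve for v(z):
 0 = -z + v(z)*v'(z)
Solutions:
 v(z) = -sqrt(C1 + z^2)
 v(z) = sqrt(C1 + z^2)


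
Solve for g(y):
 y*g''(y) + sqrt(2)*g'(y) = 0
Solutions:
 g(y) = C1 + C2*y^(1 - sqrt(2))


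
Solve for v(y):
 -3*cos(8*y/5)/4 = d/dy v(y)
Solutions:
 v(y) = C1 - 15*sin(8*y/5)/32


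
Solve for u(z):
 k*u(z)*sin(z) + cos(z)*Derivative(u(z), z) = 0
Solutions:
 u(z) = C1*exp(k*log(cos(z)))


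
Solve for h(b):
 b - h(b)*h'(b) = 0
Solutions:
 h(b) = -sqrt(C1 + b^2)
 h(b) = sqrt(C1 + b^2)


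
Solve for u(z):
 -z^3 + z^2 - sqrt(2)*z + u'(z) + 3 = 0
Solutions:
 u(z) = C1 + z^4/4 - z^3/3 + sqrt(2)*z^2/2 - 3*z


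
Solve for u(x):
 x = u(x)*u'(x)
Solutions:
 u(x) = -sqrt(C1 + x^2)
 u(x) = sqrt(C1 + x^2)


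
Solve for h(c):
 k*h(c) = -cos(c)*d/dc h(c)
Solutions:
 h(c) = C1*exp(k*(log(sin(c) - 1) - log(sin(c) + 1))/2)


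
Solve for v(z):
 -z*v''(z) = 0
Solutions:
 v(z) = C1 + C2*z


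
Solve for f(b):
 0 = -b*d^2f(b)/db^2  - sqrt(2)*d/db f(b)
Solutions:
 f(b) = C1 + C2*b^(1 - sqrt(2))


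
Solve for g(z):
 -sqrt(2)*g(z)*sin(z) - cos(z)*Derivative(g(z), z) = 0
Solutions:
 g(z) = C1*cos(z)^(sqrt(2))


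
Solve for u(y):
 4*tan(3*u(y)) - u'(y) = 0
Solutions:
 u(y) = -asin(C1*exp(12*y))/3 + pi/3
 u(y) = asin(C1*exp(12*y))/3


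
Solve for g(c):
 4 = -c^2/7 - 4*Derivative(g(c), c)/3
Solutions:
 g(c) = C1 - c^3/28 - 3*c


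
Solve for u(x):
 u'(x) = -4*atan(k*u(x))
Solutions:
 Integral(1/atan(_y*k), (_y, u(x))) = C1 - 4*x


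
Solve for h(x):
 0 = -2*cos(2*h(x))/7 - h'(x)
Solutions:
 2*x/7 - log(sin(2*h(x)) - 1)/4 + log(sin(2*h(x)) + 1)/4 = C1


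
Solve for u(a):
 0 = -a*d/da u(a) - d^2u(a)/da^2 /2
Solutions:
 u(a) = C1 + C2*erf(a)


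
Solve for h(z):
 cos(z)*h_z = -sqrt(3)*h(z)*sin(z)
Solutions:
 h(z) = C1*cos(z)^(sqrt(3))


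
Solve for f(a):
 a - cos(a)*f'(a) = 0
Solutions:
 f(a) = C1 + Integral(a/cos(a), a)


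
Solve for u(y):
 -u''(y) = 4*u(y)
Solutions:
 u(y) = C1*sin(2*y) + C2*cos(2*y)


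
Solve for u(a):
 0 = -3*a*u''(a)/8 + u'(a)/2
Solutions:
 u(a) = C1 + C2*a^(7/3)


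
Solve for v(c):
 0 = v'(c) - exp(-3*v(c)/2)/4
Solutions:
 v(c) = 2*log(C1 + 3*c/8)/3
 v(c) = 2*log((-3^(1/3) - 3^(5/6)*I)*(C1 + c)^(1/3)/4)
 v(c) = 2*log((-3^(1/3) + 3^(5/6)*I)*(C1 + c)^(1/3)/4)


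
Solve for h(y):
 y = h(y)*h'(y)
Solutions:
 h(y) = -sqrt(C1 + y^2)
 h(y) = sqrt(C1 + y^2)


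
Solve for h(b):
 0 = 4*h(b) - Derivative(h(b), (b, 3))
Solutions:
 h(b) = C3*exp(2^(2/3)*b) + (C1*sin(2^(2/3)*sqrt(3)*b/2) + C2*cos(2^(2/3)*sqrt(3)*b/2))*exp(-2^(2/3)*b/2)


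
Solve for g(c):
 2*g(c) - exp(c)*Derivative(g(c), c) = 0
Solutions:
 g(c) = C1*exp(-2*exp(-c))


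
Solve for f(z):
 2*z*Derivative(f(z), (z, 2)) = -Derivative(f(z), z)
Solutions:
 f(z) = C1 + C2*sqrt(z)


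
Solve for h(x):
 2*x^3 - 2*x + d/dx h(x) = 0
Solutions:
 h(x) = C1 - x^4/2 + x^2


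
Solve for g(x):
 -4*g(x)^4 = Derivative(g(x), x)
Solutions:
 g(x) = (-3^(2/3) - 3*3^(1/6)*I)*(1/(C1 + 4*x))^(1/3)/6
 g(x) = (-3^(2/3) + 3*3^(1/6)*I)*(1/(C1 + 4*x))^(1/3)/6
 g(x) = (1/(C1 + 12*x))^(1/3)


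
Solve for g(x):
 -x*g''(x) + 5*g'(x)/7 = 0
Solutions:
 g(x) = C1 + C2*x^(12/7)


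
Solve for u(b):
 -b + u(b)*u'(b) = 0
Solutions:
 u(b) = -sqrt(C1 + b^2)
 u(b) = sqrt(C1 + b^2)


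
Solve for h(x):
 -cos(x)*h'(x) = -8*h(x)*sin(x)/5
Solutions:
 h(x) = C1/cos(x)^(8/5)


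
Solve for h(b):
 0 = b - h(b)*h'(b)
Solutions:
 h(b) = -sqrt(C1 + b^2)
 h(b) = sqrt(C1 + b^2)


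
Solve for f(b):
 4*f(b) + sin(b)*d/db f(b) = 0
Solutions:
 f(b) = C1*(cos(b)^2 + 2*cos(b) + 1)/(cos(b)^2 - 2*cos(b) + 1)


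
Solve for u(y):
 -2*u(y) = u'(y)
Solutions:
 u(y) = C1*exp(-2*y)


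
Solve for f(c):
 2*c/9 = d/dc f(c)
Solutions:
 f(c) = C1 + c^2/9


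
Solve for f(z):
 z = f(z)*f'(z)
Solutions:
 f(z) = -sqrt(C1 + z^2)
 f(z) = sqrt(C1 + z^2)


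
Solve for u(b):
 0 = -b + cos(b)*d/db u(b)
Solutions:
 u(b) = C1 + Integral(b/cos(b), b)


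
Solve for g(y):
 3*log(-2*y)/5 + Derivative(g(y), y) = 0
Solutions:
 g(y) = C1 - 3*y*log(-y)/5 + 3*y*(1 - log(2))/5


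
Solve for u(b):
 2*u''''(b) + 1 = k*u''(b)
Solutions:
 u(b) = C1 + C2*b + C3*exp(-sqrt(2)*b*sqrt(k)/2) + C4*exp(sqrt(2)*b*sqrt(k)/2) + b^2/(2*k)


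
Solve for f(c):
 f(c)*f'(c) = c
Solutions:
 f(c) = -sqrt(C1 + c^2)
 f(c) = sqrt(C1 + c^2)


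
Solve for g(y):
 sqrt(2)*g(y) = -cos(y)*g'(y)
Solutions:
 g(y) = C1*(sin(y) - 1)^(sqrt(2)/2)/(sin(y) + 1)^(sqrt(2)/2)


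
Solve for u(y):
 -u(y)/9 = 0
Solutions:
 u(y) = 0


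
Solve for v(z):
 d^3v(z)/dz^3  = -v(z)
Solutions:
 v(z) = C3*exp(-z) + (C1*sin(sqrt(3)*z/2) + C2*cos(sqrt(3)*z/2))*exp(z/2)


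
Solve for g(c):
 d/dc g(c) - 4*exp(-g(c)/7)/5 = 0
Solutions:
 g(c) = 7*log(C1 + 4*c/35)


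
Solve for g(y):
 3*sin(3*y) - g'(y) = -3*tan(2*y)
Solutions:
 g(y) = C1 - 3*log(cos(2*y))/2 - cos(3*y)


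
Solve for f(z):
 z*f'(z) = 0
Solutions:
 f(z) = C1


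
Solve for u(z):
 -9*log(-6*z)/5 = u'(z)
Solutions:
 u(z) = C1 - 9*z*log(-z)/5 + 9*z*(1 - log(6))/5


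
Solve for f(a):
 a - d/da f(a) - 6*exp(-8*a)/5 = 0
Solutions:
 f(a) = C1 + a^2/2 + 3*exp(-8*a)/20


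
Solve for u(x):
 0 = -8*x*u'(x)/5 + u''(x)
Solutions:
 u(x) = C1 + C2*erfi(2*sqrt(5)*x/5)


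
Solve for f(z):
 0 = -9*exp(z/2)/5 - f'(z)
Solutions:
 f(z) = C1 - 18*exp(z/2)/5


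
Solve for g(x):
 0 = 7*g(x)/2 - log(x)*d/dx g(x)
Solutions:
 g(x) = C1*exp(7*li(x)/2)


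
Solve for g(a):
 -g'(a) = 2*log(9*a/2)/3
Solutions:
 g(a) = C1 - 2*a*log(a)/3 - 2*a*log(3) + 2*a/3 + 2*a*log(6)/3


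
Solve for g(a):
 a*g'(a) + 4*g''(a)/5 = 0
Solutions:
 g(a) = C1 + C2*erf(sqrt(10)*a/4)


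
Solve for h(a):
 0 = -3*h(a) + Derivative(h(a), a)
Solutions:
 h(a) = C1*exp(3*a)


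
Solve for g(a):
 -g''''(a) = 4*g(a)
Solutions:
 g(a) = (C1*sin(a) + C2*cos(a))*exp(-a) + (C3*sin(a) + C4*cos(a))*exp(a)


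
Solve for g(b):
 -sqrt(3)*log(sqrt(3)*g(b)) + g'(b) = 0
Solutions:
 -2*sqrt(3)*Integral(1/(2*log(_y) + log(3)), (_y, g(b)))/3 = C1 - b


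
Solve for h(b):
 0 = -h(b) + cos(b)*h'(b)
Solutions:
 h(b) = C1*sqrt(sin(b) + 1)/sqrt(sin(b) - 1)


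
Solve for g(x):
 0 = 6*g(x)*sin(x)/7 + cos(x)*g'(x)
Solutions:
 g(x) = C1*cos(x)^(6/7)


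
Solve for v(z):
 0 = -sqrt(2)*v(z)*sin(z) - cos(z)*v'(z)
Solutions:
 v(z) = C1*cos(z)^(sqrt(2))


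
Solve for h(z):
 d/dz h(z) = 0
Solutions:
 h(z) = C1


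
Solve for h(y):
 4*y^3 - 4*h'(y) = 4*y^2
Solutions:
 h(y) = C1 + y^4/4 - y^3/3


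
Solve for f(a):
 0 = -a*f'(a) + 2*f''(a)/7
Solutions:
 f(a) = C1 + C2*erfi(sqrt(7)*a/2)


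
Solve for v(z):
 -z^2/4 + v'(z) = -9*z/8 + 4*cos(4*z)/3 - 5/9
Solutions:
 v(z) = C1 + z^3/12 - 9*z^2/16 - 5*z/9 + sin(4*z)/3


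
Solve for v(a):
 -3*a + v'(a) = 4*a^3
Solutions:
 v(a) = C1 + a^4 + 3*a^2/2


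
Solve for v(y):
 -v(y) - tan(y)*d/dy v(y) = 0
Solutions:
 v(y) = C1/sin(y)


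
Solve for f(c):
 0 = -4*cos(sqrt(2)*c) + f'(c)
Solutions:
 f(c) = C1 + 2*sqrt(2)*sin(sqrt(2)*c)


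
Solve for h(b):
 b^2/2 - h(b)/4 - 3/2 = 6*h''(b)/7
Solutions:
 h(b) = C1*sin(sqrt(42)*b/12) + C2*cos(sqrt(42)*b/12) + 2*b^2 - 138/7


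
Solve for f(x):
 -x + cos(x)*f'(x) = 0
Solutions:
 f(x) = C1 + Integral(x/cos(x), x)


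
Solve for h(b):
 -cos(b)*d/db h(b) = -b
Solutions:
 h(b) = C1 + Integral(b/cos(b), b)


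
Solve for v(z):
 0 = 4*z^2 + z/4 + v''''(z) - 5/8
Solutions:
 v(z) = C1 + C2*z + C3*z^2 + C4*z^3 - z^6/90 - z^5/480 + 5*z^4/192


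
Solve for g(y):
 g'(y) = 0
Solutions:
 g(y) = C1


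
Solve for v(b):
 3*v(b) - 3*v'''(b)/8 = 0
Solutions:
 v(b) = C3*exp(2*b) + (C1*sin(sqrt(3)*b) + C2*cos(sqrt(3)*b))*exp(-b)


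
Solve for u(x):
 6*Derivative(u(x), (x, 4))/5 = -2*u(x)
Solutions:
 u(x) = (C1*sin(sqrt(2)*3^(3/4)*5^(1/4)*x/6) + C2*cos(sqrt(2)*3^(3/4)*5^(1/4)*x/6))*exp(-sqrt(2)*3^(3/4)*5^(1/4)*x/6) + (C3*sin(sqrt(2)*3^(3/4)*5^(1/4)*x/6) + C4*cos(sqrt(2)*3^(3/4)*5^(1/4)*x/6))*exp(sqrt(2)*3^(3/4)*5^(1/4)*x/6)


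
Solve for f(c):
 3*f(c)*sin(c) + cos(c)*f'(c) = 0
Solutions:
 f(c) = C1*cos(c)^3


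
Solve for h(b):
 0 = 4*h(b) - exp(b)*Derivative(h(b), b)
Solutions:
 h(b) = C1*exp(-4*exp(-b))


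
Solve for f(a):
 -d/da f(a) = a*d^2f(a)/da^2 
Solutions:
 f(a) = C1 + C2*log(a)


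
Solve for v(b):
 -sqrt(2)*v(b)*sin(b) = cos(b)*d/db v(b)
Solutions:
 v(b) = C1*cos(b)^(sqrt(2))


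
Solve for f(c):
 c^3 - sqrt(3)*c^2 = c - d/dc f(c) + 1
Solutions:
 f(c) = C1 - c^4/4 + sqrt(3)*c^3/3 + c^2/2 + c


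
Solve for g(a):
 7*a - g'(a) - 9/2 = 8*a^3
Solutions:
 g(a) = C1 - 2*a^4 + 7*a^2/2 - 9*a/2


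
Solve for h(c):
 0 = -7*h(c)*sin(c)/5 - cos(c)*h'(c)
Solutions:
 h(c) = C1*cos(c)^(7/5)


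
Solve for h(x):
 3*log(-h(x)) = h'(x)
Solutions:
 -li(-h(x)) = C1 + 3*x


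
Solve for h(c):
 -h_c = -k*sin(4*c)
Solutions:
 h(c) = C1 - k*cos(4*c)/4


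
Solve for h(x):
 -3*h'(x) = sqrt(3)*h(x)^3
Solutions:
 h(x) = -sqrt(6)*sqrt(-1/(C1 - sqrt(3)*x))/2
 h(x) = sqrt(6)*sqrt(-1/(C1 - sqrt(3)*x))/2


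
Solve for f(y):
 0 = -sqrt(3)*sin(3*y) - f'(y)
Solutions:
 f(y) = C1 + sqrt(3)*cos(3*y)/3


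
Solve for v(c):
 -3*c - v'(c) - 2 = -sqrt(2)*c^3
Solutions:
 v(c) = C1 + sqrt(2)*c^4/4 - 3*c^2/2 - 2*c


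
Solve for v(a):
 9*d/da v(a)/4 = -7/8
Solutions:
 v(a) = C1 - 7*a/18


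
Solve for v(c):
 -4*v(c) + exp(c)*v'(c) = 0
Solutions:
 v(c) = C1*exp(-4*exp(-c))


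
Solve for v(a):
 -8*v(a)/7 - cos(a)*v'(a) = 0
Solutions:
 v(a) = C1*(sin(a) - 1)^(4/7)/(sin(a) + 1)^(4/7)


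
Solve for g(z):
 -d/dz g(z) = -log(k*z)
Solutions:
 g(z) = C1 + z*log(k*z) - z


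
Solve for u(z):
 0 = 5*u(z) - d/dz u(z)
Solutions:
 u(z) = C1*exp(5*z)


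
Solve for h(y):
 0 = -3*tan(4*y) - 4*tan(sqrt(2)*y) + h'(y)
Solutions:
 h(y) = C1 - 3*log(cos(4*y))/4 - 2*sqrt(2)*log(cos(sqrt(2)*y))


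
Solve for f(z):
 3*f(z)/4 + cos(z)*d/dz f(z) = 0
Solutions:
 f(z) = C1*(sin(z) - 1)^(3/8)/(sin(z) + 1)^(3/8)


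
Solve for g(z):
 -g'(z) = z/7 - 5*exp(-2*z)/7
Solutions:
 g(z) = C1 - z^2/14 - 5*exp(-2*z)/14


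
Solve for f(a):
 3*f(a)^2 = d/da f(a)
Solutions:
 f(a) = -1/(C1 + 3*a)


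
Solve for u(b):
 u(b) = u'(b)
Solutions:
 u(b) = C1*exp(b)


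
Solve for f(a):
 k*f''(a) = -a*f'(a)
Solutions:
 f(a) = C1 + C2*sqrt(k)*erf(sqrt(2)*a*sqrt(1/k)/2)


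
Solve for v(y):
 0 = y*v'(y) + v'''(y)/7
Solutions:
 v(y) = C1 + Integral(C2*airyai(-7^(1/3)*y) + C3*airybi(-7^(1/3)*y), y)


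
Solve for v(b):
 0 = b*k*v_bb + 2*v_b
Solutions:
 v(b) = C1 + b^(((re(k) - 2)*re(k) + im(k)^2)/(re(k)^2 + im(k)^2))*(C2*sin(2*log(b)*Abs(im(k))/(re(k)^2 + im(k)^2)) + C3*cos(2*log(b)*im(k)/(re(k)^2 + im(k)^2)))


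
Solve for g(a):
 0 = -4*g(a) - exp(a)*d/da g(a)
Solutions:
 g(a) = C1*exp(4*exp(-a))


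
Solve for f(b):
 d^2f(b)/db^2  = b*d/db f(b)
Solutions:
 f(b) = C1 + C2*erfi(sqrt(2)*b/2)


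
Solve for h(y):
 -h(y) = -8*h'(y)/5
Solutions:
 h(y) = C1*exp(5*y/8)


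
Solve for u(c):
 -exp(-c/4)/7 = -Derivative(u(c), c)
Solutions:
 u(c) = C1 - 4*exp(-c/4)/7


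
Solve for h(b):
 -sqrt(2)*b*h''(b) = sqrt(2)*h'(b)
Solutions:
 h(b) = C1 + C2*log(b)


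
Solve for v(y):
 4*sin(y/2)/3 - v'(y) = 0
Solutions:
 v(y) = C1 - 8*cos(y/2)/3


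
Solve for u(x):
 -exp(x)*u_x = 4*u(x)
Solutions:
 u(x) = C1*exp(4*exp(-x))


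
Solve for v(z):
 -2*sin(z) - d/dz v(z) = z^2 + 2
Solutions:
 v(z) = C1 - z^3/3 - 2*z + 2*cos(z)


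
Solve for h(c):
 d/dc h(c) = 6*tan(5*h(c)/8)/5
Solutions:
 h(c) = -8*asin(C1*exp(3*c/4))/5 + 8*pi/5
 h(c) = 8*asin(C1*exp(3*c/4))/5


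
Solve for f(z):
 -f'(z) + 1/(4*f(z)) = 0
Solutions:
 f(z) = -sqrt(C1 + 2*z)/2
 f(z) = sqrt(C1 + 2*z)/2


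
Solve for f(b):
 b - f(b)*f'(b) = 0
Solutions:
 f(b) = -sqrt(C1 + b^2)
 f(b) = sqrt(C1 + b^2)


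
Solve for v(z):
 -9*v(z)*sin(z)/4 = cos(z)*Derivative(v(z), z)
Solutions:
 v(z) = C1*cos(z)^(9/4)


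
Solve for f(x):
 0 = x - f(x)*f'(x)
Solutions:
 f(x) = -sqrt(C1 + x^2)
 f(x) = sqrt(C1 + x^2)


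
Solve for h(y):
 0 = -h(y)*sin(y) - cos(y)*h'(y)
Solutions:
 h(y) = C1*cos(y)


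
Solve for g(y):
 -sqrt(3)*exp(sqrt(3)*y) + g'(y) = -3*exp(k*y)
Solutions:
 g(y) = C1 + exp(sqrt(3)*y) - 3*exp(k*y)/k


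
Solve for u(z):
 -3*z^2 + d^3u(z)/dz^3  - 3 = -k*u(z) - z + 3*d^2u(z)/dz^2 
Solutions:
 u(z) = C1*exp(z*(-(k/2 + sqrt((k - 2)^2 - 4)/2 - 1)^(1/3) + 1 - 1/(k/2 + sqrt((k - 2)^2 - 4)/2 - 1)^(1/3))) + C2*exp(z*((k/2 + sqrt((k - 2)^2 - 4)/2 - 1)^(1/3)/2 - sqrt(3)*I*(k/2 + sqrt((k - 2)^2 - 4)/2 - 1)^(1/3)/2 + 1 - 2/((-1 + sqrt(3)*I)*(k/2 + sqrt((k - 2)^2 - 4)/2 - 1)^(1/3)))) + C3*exp(z*((k/2 + sqrt((k - 2)^2 - 4)/2 - 1)^(1/3)/2 + sqrt(3)*I*(k/2 + sqrt((k - 2)^2 - 4)/2 - 1)^(1/3)/2 + 1 + 2/((1 + sqrt(3)*I)*(k/2 + sqrt((k - 2)^2 - 4)/2 - 1)^(1/3)))) + 3*z^2/k - z/k + 3/k + 18/k^2


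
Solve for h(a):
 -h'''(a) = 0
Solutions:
 h(a) = C1 + C2*a + C3*a^2


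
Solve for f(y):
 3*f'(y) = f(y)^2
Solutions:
 f(y) = -3/(C1 + y)


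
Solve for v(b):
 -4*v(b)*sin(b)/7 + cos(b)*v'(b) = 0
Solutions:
 v(b) = C1/cos(b)^(4/7)


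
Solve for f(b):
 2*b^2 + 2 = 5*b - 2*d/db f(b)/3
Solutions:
 f(b) = C1 - b^3 + 15*b^2/4 - 3*b


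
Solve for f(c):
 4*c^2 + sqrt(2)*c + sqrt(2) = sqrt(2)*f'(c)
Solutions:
 f(c) = C1 + 2*sqrt(2)*c^3/3 + c^2/2 + c


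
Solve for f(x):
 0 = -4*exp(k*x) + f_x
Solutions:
 f(x) = C1 + 4*exp(k*x)/k


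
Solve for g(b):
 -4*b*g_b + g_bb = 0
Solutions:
 g(b) = C1 + C2*erfi(sqrt(2)*b)


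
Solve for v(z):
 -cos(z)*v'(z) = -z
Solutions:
 v(z) = C1 + Integral(z/cos(z), z)


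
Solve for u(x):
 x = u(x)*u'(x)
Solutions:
 u(x) = -sqrt(C1 + x^2)
 u(x) = sqrt(C1 + x^2)


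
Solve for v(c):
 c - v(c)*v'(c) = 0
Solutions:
 v(c) = -sqrt(C1 + c^2)
 v(c) = sqrt(C1 + c^2)


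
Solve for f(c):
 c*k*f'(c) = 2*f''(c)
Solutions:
 f(c) = Piecewise((-sqrt(pi)*C1*erf(c*sqrt(-k)/2)/sqrt(-k) - C2, (k > 0) | (k < 0)), (-C1*c - C2, True))


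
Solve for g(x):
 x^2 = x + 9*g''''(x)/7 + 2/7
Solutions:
 g(x) = C1 + C2*x + C3*x^2 + C4*x^3 + 7*x^6/3240 - 7*x^5/1080 - x^4/108


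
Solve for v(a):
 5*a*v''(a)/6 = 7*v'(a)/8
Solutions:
 v(a) = C1 + C2*a^(41/20)


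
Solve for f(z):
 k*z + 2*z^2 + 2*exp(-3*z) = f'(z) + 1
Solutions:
 f(z) = C1 + k*z^2/2 + 2*z^3/3 - z - 2*exp(-3*z)/3


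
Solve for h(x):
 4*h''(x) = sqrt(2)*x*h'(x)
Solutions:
 h(x) = C1 + C2*erfi(2^(3/4)*x/4)


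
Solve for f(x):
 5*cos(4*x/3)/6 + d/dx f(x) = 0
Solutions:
 f(x) = C1 - 5*sin(4*x/3)/8


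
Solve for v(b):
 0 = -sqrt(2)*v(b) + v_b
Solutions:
 v(b) = C1*exp(sqrt(2)*b)


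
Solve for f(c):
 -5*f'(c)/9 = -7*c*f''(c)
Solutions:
 f(c) = C1 + C2*c^(68/63)


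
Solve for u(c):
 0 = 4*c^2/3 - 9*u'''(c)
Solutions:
 u(c) = C1 + C2*c + C3*c^2 + c^5/405


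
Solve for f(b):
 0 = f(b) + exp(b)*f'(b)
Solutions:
 f(b) = C1*exp(exp(-b))


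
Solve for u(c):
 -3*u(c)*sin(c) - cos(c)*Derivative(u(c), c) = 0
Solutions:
 u(c) = C1*cos(c)^3


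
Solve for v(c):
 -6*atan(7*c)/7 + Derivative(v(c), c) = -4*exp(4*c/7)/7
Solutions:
 v(c) = C1 + 6*c*atan(7*c)/7 - exp(4*c/7) - 3*log(49*c^2 + 1)/49


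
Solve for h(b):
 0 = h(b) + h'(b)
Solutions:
 h(b) = C1*exp(-b)


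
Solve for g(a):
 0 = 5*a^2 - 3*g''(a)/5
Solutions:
 g(a) = C1 + C2*a + 25*a^4/36


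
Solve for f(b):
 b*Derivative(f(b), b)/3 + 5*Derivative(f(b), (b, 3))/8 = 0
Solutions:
 f(b) = C1 + Integral(C2*airyai(-2*15^(2/3)*b/15) + C3*airybi(-2*15^(2/3)*b/15), b)


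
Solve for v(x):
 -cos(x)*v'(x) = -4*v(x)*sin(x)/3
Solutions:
 v(x) = C1/cos(x)^(4/3)


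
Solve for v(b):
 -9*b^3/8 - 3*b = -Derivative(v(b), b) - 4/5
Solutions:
 v(b) = C1 + 9*b^4/32 + 3*b^2/2 - 4*b/5


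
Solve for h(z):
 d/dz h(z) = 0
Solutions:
 h(z) = C1


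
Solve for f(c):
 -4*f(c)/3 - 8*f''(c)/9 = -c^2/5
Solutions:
 f(c) = C1*sin(sqrt(6)*c/2) + C2*cos(sqrt(6)*c/2) + 3*c^2/20 - 1/5


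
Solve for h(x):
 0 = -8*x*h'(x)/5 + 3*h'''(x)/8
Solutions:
 h(x) = C1 + Integral(C2*airyai(4*15^(2/3)*x/15) + C3*airybi(4*15^(2/3)*x/15), x)


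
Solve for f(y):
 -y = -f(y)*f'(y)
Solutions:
 f(y) = -sqrt(C1 + y^2)
 f(y) = sqrt(C1 + y^2)


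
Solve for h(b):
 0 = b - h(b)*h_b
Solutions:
 h(b) = -sqrt(C1 + b^2)
 h(b) = sqrt(C1 + b^2)


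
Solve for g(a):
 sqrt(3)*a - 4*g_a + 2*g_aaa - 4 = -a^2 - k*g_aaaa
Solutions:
 g(a) = C1 + C2*exp(-a*(2^(1/3)*(sqrt(((-27 + 4/k^2)^2 - 16/k^4)/k^2) - 27/k + 4/k^3)^(1/3) + 2/k + 2*2^(2/3)/(k^2*(sqrt(((-27 + 4/k^2)^2 - 16/k^4)/k^2) - 27/k + 4/k^3)^(1/3)))/3) + C3*exp(a*(2^(1/3)*(sqrt(((-27 + 4/k^2)^2 - 16/k^4)/k^2) - 27/k + 4/k^3)^(1/3) - 2^(1/3)*sqrt(3)*I*(sqrt(((-27 + 4/k^2)^2 - 16/k^4)/k^2) - 27/k + 4/k^3)^(1/3) - 4/k - 8*2^(2/3)/(k^2*(-1 + sqrt(3)*I)*(sqrt(((-27 + 4/k^2)^2 - 16/k^4)/k^2) - 27/k + 4/k^3)^(1/3)))/6) + C4*exp(a*(2^(1/3)*(sqrt(((-27 + 4/k^2)^2 - 16/k^4)/k^2) - 27/k + 4/k^3)^(1/3) + 2^(1/3)*sqrt(3)*I*(sqrt(((-27 + 4/k^2)^2 - 16/k^4)/k^2) - 27/k + 4/k^3)^(1/3) - 4/k + 8*2^(2/3)/(k^2*(1 + sqrt(3)*I)*(sqrt(((-27 + 4/k^2)^2 - 16/k^4)/k^2) - 27/k + 4/k^3)^(1/3)))/6) + a^3/12 + sqrt(3)*a^2/8 - 3*a/4


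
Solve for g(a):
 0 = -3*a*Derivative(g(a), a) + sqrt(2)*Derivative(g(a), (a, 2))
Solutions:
 g(a) = C1 + C2*erfi(2^(1/4)*sqrt(3)*a/2)


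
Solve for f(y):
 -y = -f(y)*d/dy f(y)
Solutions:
 f(y) = -sqrt(C1 + y^2)
 f(y) = sqrt(C1 + y^2)


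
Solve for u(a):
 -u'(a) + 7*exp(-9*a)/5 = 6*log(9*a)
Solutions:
 u(a) = C1 - 6*a*log(a) + 6*a*(1 - 2*log(3)) - 7*exp(-9*a)/45


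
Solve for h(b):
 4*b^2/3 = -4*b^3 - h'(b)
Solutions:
 h(b) = C1 - b^4 - 4*b^3/9


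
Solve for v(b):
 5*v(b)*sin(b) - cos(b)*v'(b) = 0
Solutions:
 v(b) = C1/cos(b)^5


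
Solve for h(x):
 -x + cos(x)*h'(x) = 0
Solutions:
 h(x) = C1 + Integral(x/cos(x), x)


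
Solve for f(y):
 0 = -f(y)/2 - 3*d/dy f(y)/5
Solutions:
 f(y) = C1*exp(-5*y/6)


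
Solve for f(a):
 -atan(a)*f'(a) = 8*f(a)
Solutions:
 f(a) = C1*exp(-8*Integral(1/atan(a), a))


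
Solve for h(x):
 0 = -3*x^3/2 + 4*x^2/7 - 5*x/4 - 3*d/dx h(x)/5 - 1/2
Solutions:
 h(x) = C1 - 5*x^4/8 + 20*x^3/63 - 25*x^2/24 - 5*x/6


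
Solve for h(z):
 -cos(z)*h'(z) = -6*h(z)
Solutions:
 h(z) = C1*(sin(z)^3 + 3*sin(z)^2 + 3*sin(z) + 1)/(sin(z)^3 - 3*sin(z)^2 + 3*sin(z) - 1)


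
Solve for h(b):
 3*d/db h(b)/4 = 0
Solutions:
 h(b) = C1


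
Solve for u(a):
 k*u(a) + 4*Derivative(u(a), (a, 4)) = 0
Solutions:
 u(a) = C1*exp(-sqrt(2)*a*(-k)^(1/4)/2) + C2*exp(sqrt(2)*a*(-k)^(1/4)/2) + C3*exp(-sqrt(2)*I*a*(-k)^(1/4)/2) + C4*exp(sqrt(2)*I*a*(-k)^(1/4)/2)


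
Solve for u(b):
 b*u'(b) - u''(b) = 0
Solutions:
 u(b) = C1 + C2*erfi(sqrt(2)*b/2)


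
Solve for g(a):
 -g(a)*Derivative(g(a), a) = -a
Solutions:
 g(a) = -sqrt(C1 + a^2)
 g(a) = sqrt(C1 + a^2)


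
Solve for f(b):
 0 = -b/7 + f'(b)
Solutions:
 f(b) = C1 + b^2/14


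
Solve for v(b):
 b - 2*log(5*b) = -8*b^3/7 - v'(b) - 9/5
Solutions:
 v(b) = C1 - 2*b^4/7 - b^2/2 + 2*b*log(b) - 19*b/5 + 2*b*log(5)


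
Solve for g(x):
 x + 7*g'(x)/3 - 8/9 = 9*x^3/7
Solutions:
 g(x) = C1 + 27*x^4/196 - 3*x^2/14 + 8*x/21


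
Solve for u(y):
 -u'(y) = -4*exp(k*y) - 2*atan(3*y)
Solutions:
 u(y) = C1 + 2*y*atan(3*y) + 4*Piecewise((exp(k*y)/k, Ne(k, 0)), (y, True)) - log(9*y^2 + 1)/3


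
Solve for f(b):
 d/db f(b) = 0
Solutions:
 f(b) = C1


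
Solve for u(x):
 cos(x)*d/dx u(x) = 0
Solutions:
 u(x) = C1


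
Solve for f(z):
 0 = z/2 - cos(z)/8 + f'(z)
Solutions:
 f(z) = C1 - z^2/4 + sin(z)/8


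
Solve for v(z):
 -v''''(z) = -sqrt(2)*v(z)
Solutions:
 v(z) = C1*exp(-2^(1/8)*z) + C2*exp(2^(1/8)*z) + C3*sin(2^(1/8)*z) + C4*cos(2^(1/8)*z)


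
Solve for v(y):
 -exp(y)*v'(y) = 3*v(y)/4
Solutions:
 v(y) = C1*exp(3*exp(-y)/4)


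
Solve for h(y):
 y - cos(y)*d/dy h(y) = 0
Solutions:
 h(y) = C1 + Integral(y/cos(y), y)


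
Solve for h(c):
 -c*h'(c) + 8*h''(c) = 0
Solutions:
 h(c) = C1 + C2*erfi(c/4)


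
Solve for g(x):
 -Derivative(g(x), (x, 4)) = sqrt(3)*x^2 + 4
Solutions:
 g(x) = C1 + C2*x + C3*x^2 + C4*x^3 - sqrt(3)*x^6/360 - x^4/6


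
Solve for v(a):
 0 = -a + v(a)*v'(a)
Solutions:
 v(a) = -sqrt(C1 + a^2)
 v(a) = sqrt(C1 + a^2)


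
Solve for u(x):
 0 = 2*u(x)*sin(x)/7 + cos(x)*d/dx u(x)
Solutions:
 u(x) = C1*cos(x)^(2/7)


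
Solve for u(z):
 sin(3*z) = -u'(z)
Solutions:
 u(z) = C1 + cos(3*z)/3


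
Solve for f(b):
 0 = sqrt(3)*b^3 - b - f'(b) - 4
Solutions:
 f(b) = C1 + sqrt(3)*b^4/4 - b^2/2 - 4*b


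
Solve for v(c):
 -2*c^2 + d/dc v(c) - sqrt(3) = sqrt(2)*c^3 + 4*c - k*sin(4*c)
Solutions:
 v(c) = C1 + sqrt(2)*c^4/4 + 2*c^3/3 + 2*c^2 + sqrt(3)*c + k*cos(4*c)/4


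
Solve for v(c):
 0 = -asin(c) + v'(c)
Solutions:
 v(c) = C1 + c*asin(c) + sqrt(1 - c^2)


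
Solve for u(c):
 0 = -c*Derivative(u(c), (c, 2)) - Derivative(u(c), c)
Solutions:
 u(c) = C1 + C2*log(c)


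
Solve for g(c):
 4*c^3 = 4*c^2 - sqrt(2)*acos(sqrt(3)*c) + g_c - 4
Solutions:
 g(c) = C1 + c^4 - 4*c^3/3 + 4*c + sqrt(2)*(c*acos(sqrt(3)*c) - sqrt(3)*sqrt(1 - 3*c^2)/3)


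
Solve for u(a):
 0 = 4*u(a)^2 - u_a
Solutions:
 u(a) = -1/(C1 + 4*a)


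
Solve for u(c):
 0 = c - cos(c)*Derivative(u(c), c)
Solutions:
 u(c) = C1 + Integral(c/cos(c), c)


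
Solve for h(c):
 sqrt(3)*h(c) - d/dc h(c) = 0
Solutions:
 h(c) = C1*exp(sqrt(3)*c)


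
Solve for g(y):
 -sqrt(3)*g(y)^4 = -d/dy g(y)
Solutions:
 g(y) = (-1/(C1 + 3*sqrt(3)*y))^(1/3)
 g(y) = (-1/(C1 + sqrt(3)*y))^(1/3)*(-3^(2/3) - 3*3^(1/6)*I)/6
 g(y) = (-1/(C1 + sqrt(3)*y))^(1/3)*(-3^(2/3) + 3*3^(1/6)*I)/6


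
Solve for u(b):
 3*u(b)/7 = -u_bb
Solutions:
 u(b) = C1*sin(sqrt(21)*b/7) + C2*cos(sqrt(21)*b/7)


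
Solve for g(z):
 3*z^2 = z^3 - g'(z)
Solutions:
 g(z) = C1 + z^4/4 - z^3


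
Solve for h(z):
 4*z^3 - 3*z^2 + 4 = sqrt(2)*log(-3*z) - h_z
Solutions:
 h(z) = C1 - z^4 + z^3 + sqrt(2)*z*log(-z) + z*(-4 - sqrt(2) + sqrt(2)*log(3))


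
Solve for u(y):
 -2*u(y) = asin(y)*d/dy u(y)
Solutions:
 u(y) = C1*exp(-2*Integral(1/asin(y), y))


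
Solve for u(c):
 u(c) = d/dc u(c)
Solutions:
 u(c) = C1*exp(c)


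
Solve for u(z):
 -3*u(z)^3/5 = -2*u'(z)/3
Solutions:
 u(z) = -sqrt(5)*sqrt(-1/(C1 + 9*z))
 u(z) = sqrt(5)*sqrt(-1/(C1 + 9*z))


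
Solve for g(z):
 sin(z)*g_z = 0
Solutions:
 g(z) = C1


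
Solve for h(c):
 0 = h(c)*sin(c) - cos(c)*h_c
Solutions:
 h(c) = C1/cos(c)


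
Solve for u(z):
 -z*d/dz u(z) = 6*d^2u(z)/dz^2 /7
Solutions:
 u(z) = C1 + C2*erf(sqrt(21)*z/6)


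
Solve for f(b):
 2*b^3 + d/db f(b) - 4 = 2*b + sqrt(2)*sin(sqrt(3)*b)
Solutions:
 f(b) = C1 - b^4/2 + b^2 + 4*b - sqrt(6)*cos(sqrt(3)*b)/3


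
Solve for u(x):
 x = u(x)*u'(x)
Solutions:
 u(x) = -sqrt(C1 + x^2)
 u(x) = sqrt(C1 + x^2)


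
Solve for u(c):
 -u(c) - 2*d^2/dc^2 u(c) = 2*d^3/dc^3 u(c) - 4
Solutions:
 u(c) = C1*exp(c*(-4 + 2*2^(2/3)/(3*sqrt(105) + 31)^(1/3) + 2^(1/3)*(3*sqrt(105) + 31)^(1/3))/12)*sin(2^(1/3)*sqrt(3)*c*(-(3*sqrt(105) + 31)^(1/3) + 2*2^(1/3)/(3*sqrt(105) + 31)^(1/3))/12) + C2*exp(c*(-4 + 2*2^(2/3)/(3*sqrt(105) + 31)^(1/3) + 2^(1/3)*(3*sqrt(105) + 31)^(1/3))/12)*cos(2^(1/3)*sqrt(3)*c*(-(3*sqrt(105) + 31)^(1/3) + 2*2^(1/3)/(3*sqrt(105) + 31)^(1/3))/12) + C3*exp(-c*(2*2^(2/3)/(3*sqrt(105) + 31)^(1/3) + 2 + 2^(1/3)*(3*sqrt(105) + 31)^(1/3))/6) + 4


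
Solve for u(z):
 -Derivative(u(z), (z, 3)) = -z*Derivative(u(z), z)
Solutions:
 u(z) = C1 + Integral(C2*airyai(z) + C3*airybi(z), z)


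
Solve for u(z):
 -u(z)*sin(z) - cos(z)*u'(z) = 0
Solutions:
 u(z) = C1*cos(z)


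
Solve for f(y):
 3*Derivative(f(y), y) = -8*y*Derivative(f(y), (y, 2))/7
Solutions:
 f(y) = C1 + C2/y^(13/8)


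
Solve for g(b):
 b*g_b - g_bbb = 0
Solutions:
 g(b) = C1 + Integral(C2*airyai(b) + C3*airybi(b), b)


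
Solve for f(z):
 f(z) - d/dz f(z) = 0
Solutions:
 f(z) = C1*exp(z)


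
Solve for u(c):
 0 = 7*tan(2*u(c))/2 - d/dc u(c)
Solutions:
 u(c) = -asin(C1*exp(7*c))/2 + pi/2
 u(c) = asin(C1*exp(7*c))/2


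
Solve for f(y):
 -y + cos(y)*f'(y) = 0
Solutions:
 f(y) = C1 + Integral(y/cos(y), y)


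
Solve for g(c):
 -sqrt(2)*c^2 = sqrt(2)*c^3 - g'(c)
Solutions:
 g(c) = C1 + sqrt(2)*c^4/4 + sqrt(2)*c^3/3


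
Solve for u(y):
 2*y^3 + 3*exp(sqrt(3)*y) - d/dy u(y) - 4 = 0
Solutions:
 u(y) = C1 + y^4/2 - 4*y + sqrt(3)*exp(sqrt(3)*y)


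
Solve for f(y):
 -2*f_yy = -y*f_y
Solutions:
 f(y) = C1 + C2*erfi(y/2)


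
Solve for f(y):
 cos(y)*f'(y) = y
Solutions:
 f(y) = C1 + Integral(y/cos(y), y)


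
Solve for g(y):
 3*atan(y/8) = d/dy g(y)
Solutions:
 g(y) = C1 + 3*y*atan(y/8) - 12*log(y^2 + 64)


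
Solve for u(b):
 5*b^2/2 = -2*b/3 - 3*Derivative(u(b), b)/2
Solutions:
 u(b) = C1 - 5*b^3/9 - 2*b^2/9


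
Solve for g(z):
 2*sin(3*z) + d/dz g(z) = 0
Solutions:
 g(z) = C1 + 2*cos(3*z)/3


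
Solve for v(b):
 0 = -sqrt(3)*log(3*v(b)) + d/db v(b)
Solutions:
 -sqrt(3)*Integral(1/(log(_y) + log(3)), (_y, v(b)))/3 = C1 - b


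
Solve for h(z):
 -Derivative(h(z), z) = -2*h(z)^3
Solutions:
 h(z) = -sqrt(2)*sqrt(-1/(C1 + 2*z))/2
 h(z) = sqrt(2)*sqrt(-1/(C1 + 2*z))/2


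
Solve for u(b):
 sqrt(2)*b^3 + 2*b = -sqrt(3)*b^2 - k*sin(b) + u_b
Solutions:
 u(b) = C1 + sqrt(2)*b^4/4 + sqrt(3)*b^3/3 + b^2 - k*cos(b)


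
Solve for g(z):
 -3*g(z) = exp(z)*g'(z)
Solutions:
 g(z) = C1*exp(3*exp(-z))


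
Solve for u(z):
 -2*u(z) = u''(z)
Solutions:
 u(z) = C1*sin(sqrt(2)*z) + C2*cos(sqrt(2)*z)


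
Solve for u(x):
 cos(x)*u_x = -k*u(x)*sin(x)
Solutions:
 u(x) = C1*exp(k*log(cos(x)))


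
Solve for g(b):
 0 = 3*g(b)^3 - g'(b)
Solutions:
 g(b) = -sqrt(2)*sqrt(-1/(C1 + 3*b))/2
 g(b) = sqrt(2)*sqrt(-1/(C1 + 3*b))/2


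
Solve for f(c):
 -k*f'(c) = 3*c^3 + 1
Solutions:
 f(c) = C1 - 3*c^4/(4*k) - c/k


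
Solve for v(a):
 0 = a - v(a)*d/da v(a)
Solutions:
 v(a) = -sqrt(C1 + a^2)
 v(a) = sqrt(C1 + a^2)


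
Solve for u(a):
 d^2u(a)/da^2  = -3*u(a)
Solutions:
 u(a) = C1*sin(sqrt(3)*a) + C2*cos(sqrt(3)*a)


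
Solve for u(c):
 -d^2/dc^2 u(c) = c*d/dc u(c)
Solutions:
 u(c) = C1 + C2*erf(sqrt(2)*c/2)


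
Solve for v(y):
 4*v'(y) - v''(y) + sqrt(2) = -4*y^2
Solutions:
 v(y) = C1 + C2*exp(4*y) - y^3/3 - y^2/4 - sqrt(2)*y/4 - y/8


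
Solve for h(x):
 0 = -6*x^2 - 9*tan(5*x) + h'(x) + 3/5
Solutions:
 h(x) = C1 + 2*x^3 - 3*x/5 - 9*log(cos(5*x))/5


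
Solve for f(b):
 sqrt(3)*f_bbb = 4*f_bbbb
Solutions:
 f(b) = C1 + C2*b + C3*b^2 + C4*exp(sqrt(3)*b/4)


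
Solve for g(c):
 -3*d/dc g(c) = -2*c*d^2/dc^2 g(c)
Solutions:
 g(c) = C1 + C2*c^(5/2)


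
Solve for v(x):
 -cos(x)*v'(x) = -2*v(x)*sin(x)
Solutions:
 v(x) = C1/cos(x)^2


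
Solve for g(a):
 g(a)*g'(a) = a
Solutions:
 g(a) = -sqrt(C1 + a^2)
 g(a) = sqrt(C1 + a^2)


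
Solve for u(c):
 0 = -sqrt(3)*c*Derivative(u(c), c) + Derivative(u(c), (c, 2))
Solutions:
 u(c) = C1 + C2*erfi(sqrt(2)*3^(1/4)*c/2)


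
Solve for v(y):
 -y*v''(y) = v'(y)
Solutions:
 v(y) = C1 + C2*log(y)


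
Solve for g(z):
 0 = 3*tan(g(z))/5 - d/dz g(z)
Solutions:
 g(z) = pi - asin(C1*exp(3*z/5))
 g(z) = asin(C1*exp(3*z/5))


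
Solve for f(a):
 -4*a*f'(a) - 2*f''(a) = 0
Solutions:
 f(a) = C1 + C2*erf(a)


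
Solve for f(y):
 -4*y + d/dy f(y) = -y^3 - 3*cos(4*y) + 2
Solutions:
 f(y) = C1 - y^4/4 + 2*y^2 + 2*y - 3*sin(4*y)/4


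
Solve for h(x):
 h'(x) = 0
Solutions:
 h(x) = C1


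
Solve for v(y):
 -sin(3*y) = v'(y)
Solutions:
 v(y) = C1 + cos(3*y)/3


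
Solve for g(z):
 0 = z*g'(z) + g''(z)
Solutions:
 g(z) = C1 + C2*erf(sqrt(2)*z/2)


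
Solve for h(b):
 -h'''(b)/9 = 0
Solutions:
 h(b) = C1 + C2*b + C3*b^2


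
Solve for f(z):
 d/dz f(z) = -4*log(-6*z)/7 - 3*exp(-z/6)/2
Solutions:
 f(z) = C1 - 4*z*log(-z)/7 + 4*z*(1 - log(6))/7 + 9*exp(-z/6)


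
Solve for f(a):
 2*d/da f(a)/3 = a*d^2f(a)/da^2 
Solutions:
 f(a) = C1 + C2*a^(5/3)


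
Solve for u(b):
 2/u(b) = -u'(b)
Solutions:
 u(b) = -sqrt(C1 - 4*b)
 u(b) = sqrt(C1 - 4*b)


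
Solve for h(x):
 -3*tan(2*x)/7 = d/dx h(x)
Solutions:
 h(x) = C1 + 3*log(cos(2*x))/14


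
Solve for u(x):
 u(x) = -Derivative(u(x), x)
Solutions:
 u(x) = C1*exp(-x)


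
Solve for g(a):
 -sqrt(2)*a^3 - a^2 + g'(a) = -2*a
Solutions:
 g(a) = C1 + sqrt(2)*a^4/4 + a^3/3 - a^2


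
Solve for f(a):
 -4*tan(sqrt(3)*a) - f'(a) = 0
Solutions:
 f(a) = C1 + 4*sqrt(3)*log(cos(sqrt(3)*a))/3


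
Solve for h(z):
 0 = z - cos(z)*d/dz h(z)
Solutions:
 h(z) = C1 + Integral(z/cos(z), z)


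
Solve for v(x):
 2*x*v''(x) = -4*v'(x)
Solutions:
 v(x) = C1 + C2/x


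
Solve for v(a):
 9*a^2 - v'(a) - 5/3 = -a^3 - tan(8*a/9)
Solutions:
 v(a) = C1 + a^4/4 + 3*a^3 - 5*a/3 - 9*log(cos(8*a/9))/8


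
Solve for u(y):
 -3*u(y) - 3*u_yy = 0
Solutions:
 u(y) = C1*sin(y) + C2*cos(y)


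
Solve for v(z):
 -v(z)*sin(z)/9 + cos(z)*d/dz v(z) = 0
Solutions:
 v(z) = C1/cos(z)^(1/9)


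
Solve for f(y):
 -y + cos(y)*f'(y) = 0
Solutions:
 f(y) = C1 + Integral(y/cos(y), y)


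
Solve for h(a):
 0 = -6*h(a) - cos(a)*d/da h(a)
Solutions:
 h(a) = C1*(sin(a)^3 - 3*sin(a)^2 + 3*sin(a) - 1)/(sin(a)^3 + 3*sin(a)^2 + 3*sin(a) + 1)


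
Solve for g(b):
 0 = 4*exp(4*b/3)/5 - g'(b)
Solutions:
 g(b) = C1 + 3*exp(4*b/3)/5


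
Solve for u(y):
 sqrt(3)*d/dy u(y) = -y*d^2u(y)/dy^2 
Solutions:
 u(y) = C1 + C2*y^(1 - sqrt(3))


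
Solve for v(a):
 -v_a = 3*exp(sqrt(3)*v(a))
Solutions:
 v(a) = sqrt(3)*(2*log(1/(C1 + 3*a)) - log(3))/6


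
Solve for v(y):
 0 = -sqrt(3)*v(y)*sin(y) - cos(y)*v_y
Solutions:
 v(y) = C1*cos(y)^(sqrt(3))


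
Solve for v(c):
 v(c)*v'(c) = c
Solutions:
 v(c) = -sqrt(C1 + c^2)
 v(c) = sqrt(C1 + c^2)


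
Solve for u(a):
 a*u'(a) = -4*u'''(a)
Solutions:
 u(a) = C1 + Integral(C2*airyai(-2^(1/3)*a/2) + C3*airybi(-2^(1/3)*a/2), a)


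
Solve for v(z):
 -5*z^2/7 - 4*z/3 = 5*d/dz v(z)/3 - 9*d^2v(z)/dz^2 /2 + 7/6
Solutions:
 v(z) = C1 + C2*exp(10*z/27) - z^3/7 - 109*z^2/70 - 1594*z/175


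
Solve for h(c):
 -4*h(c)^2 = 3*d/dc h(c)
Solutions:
 h(c) = 3/(C1 + 4*c)


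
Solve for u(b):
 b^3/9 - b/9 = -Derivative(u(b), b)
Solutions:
 u(b) = C1 - b^4/36 + b^2/18


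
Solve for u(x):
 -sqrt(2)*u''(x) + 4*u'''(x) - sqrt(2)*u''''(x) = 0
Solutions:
 u(x) = C1 + C2*x + C3*exp(x*(-1 + sqrt(2))) + C4*exp(x*(1 + sqrt(2)))


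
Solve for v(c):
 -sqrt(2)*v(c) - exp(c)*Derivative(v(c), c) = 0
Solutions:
 v(c) = C1*exp(sqrt(2)*exp(-c))


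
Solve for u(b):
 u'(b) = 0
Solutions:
 u(b) = C1


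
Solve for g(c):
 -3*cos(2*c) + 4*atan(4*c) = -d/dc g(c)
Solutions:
 g(c) = C1 - 4*c*atan(4*c) + log(16*c^2 + 1)/2 + 3*sin(2*c)/2


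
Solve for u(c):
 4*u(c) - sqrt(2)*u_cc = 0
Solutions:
 u(c) = C1*exp(-2^(3/4)*c) + C2*exp(2^(3/4)*c)


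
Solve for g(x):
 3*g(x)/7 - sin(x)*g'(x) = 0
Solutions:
 g(x) = C1*(cos(x) - 1)^(3/14)/(cos(x) + 1)^(3/14)


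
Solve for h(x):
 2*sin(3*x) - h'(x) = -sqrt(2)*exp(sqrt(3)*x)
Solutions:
 h(x) = C1 + sqrt(6)*exp(sqrt(3)*x)/3 - 2*cos(3*x)/3


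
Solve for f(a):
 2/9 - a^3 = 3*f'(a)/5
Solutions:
 f(a) = C1 - 5*a^4/12 + 10*a/27


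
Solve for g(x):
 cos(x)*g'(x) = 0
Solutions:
 g(x) = C1


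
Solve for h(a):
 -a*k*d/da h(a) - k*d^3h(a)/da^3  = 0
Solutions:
 h(a) = C1 + Integral(C2*airyai(-a) + C3*airybi(-a), a)


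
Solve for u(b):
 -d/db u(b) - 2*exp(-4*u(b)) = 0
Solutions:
 u(b) = log(-I*(C1 - 8*b)^(1/4))
 u(b) = log(I*(C1 - 8*b)^(1/4))
 u(b) = log(-(C1 - 8*b)^(1/4))
 u(b) = log(C1 - 8*b)/4


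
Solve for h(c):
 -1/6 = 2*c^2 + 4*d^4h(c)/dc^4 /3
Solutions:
 h(c) = C1 + C2*c + C3*c^2 + C4*c^3 - c^6/240 - c^4/192


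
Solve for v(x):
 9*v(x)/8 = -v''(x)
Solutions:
 v(x) = C1*sin(3*sqrt(2)*x/4) + C2*cos(3*sqrt(2)*x/4)


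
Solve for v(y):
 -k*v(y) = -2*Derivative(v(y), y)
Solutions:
 v(y) = C1*exp(k*y/2)


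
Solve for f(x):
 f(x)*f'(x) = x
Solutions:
 f(x) = -sqrt(C1 + x^2)
 f(x) = sqrt(C1 + x^2)


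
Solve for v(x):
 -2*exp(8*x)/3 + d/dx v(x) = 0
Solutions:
 v(x) = C1 + exp(8*x)/12


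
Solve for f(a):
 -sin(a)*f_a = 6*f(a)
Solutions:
 f(a) = C1*(cos(a)^3 + 3*cos(a)^2 + 3*cos(a) + 1)/(cos(a)^3 - 3*cos(a)^2 + 3*cos(a) - 1)


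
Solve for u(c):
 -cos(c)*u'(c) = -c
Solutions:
 u(c) = C1 + Integral(c/cos(c), c)


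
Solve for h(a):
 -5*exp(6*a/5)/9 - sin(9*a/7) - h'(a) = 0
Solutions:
 h(a) = C1 - 25*exp(6*a/5)/54 + 7*cos(9*a/7)/9


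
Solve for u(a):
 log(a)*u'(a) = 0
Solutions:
 u(a) = C1


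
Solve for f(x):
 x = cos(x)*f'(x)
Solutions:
 f(x) = C1 + Integral(x/cos(x), x)


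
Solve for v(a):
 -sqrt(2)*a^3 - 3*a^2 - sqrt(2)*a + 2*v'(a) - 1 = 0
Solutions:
 v(a) = C1 + sqrt(2)*a^4/8 + a^3/2 + sqrt(2)*a^2/4 + a/2


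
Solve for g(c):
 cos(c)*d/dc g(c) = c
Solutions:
 g(c) = C1 + Integral(c/cos(c), c)


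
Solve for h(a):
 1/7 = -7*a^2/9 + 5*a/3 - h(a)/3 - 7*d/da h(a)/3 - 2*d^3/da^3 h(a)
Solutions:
 h(a) = C1*exp(-2^(1/3)*a*(-(9 + sqrt(767))^(1/3) + 7*2^(1/3)/(9 + sqrt(767))^(1/3))/12)*sin(2^(1/3)*sqrt(3)*a*(7*2^(1/3)/(9 + sqrt(767))^(1/3) + (9 + sqrt(767))^(1/3))/12) + C2*exp(-2^(1/3)*a*(-(9 + sqrt(767))^(1/3) + 7*2^(1/3)/(9 + sqrt(767))^(1/3))/12)*cos(2^(1/3)*sqrt(3)*a*(7*2^(1/3)/(9 + sqrt(767))^(1/3) + (9 + sqrt(767))^(1/3))/12) + C3*exp(2^(1/3)*a*(-(9 + sqrt(767))^(1/3) + 7*2^(1/3)/(9 + sqrt(767))^(1/3))/6) - 7*a^2/3 + 113*a/3 - 5546/21


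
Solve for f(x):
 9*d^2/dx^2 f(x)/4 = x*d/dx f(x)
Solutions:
 f(x) = C1 + C2*erfi(sqrt(2)*x/3)


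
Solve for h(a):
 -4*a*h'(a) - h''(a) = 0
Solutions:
 h(a) = C1 + C2*erf(sqrt(2)*a)


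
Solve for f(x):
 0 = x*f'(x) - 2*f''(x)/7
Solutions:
 f(x) = C1 + C2*erfi(sqrt(7)*x/2)


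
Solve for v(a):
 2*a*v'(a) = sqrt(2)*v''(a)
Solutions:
 v(a) = C1 + C2*erfi(2^(3/4)*a/2)


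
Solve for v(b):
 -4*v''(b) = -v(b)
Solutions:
 v(b) = C1*exp(-b/2) + C2*exp(b/2)


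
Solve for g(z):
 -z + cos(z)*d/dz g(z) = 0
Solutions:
 g(z) = C1 + Integral(z/cos(z), z)


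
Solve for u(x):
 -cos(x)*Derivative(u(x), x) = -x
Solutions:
 u(x) = C1 + Integral(x/cos(x), x)


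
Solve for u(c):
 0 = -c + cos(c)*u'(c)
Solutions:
 u(c) = C1 + Integral(c/cos(c), c)


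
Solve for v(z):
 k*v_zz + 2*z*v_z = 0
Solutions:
 v(z) = C1 + C2*sqrt(k)*erf(z*sqrt(1/k))


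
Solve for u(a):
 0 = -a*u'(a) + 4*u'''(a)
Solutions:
 u(a) = C1 + Integral(C2*airyai(2^(1/3)*a/2) + C3*airybi(2^(1/3)*a/2), a)


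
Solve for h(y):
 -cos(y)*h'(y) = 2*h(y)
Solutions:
 h(y) = C1*(sin(y) - 1)/(sin(y) + 1)


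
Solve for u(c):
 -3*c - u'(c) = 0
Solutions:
 u(c) = C1 - 3*c^2/2


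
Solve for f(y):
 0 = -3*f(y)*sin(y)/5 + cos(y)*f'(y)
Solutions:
 f(y) = C1/cos(y)^(3/5)


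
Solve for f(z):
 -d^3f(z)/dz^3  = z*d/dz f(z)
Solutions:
 f(z) = C1 + Integral(C2*airyai(-z) + C3*airybi(-z), z)
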